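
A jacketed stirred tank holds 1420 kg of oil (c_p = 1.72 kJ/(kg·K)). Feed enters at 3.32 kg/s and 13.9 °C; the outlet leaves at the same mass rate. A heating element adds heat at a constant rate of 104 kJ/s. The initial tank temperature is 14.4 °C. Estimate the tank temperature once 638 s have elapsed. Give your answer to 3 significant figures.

28.1 °C

Energy balance: M c_p dT/dt = ṁ c_p (T_in − T) + 104.
τ = M/ṁ = 427.71 s; T_ss = T_in + Q̇/(ṁ c_p) = 13.9 + 104/(3.32·1.72) = 32.112 °C.
Solution: T(t) = T_ss + (T₀ − T_ss) e^(−t/τ).
T(638) = 32.112 + (-17.712)·e^(−638/427.71) = 32.112 + (-17.712)·0.22500 = 28.127 °C.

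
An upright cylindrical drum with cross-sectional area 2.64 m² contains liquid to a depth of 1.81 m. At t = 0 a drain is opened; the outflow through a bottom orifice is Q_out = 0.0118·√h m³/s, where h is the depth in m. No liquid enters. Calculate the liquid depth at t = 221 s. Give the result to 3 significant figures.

0.725 m

Unsteady balance on liquid volume: A dh/dt = −0.0118 √h.
This is separable: 2 d(√h)/dt = −0.0118/A, so √h = √h₀ − (0.0118/(2A)) t.
√h = √1.81 − 0.0118·221/(2·2.64) = 1.3454 − 0.49390 = 0.85146.
h = 0.85146² = 0.72499 m.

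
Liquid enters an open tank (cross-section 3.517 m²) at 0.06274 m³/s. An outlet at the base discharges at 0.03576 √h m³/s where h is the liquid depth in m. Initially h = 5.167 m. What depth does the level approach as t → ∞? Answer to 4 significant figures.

A dh/dt = Q_in − 0.03576 √h. Steady state requires inflow = outflow:
Q_in = 0.03576 √h_ss ⇒ √h_ss = 0.06274/0.03576 = 1.75447.
h_ss = 1.75447² = 3.07818 m. (Since h₀ = 5.167 m > h_ss, the level will fall toward this value.)

3.078 m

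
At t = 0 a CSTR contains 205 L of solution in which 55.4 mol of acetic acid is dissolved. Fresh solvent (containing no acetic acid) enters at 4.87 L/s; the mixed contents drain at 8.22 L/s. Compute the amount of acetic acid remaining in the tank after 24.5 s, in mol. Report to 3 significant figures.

15.8 mol

Let m(t) be the amount of acetic acid. Volume: V(t) = V₀ + (Q_in − Q_out) t = 205 − 3.3500 t; V(24.5) = 122.92 L.
Solute balance: dm/dt = 0 − Q_out C = −Q_out m/V(t).
Separate: dm/m = −Q_out dt/V(t) ⇒ ln(m/m₀) = −(Q_out/(Q_in−Q_out)) ln(V/V₀).
m = m₀ (V₀/V)^(Q_out/(Q_in−Q_out)) = 55.4 × (205/122.92)^(-2.4537) = 15.794 mol.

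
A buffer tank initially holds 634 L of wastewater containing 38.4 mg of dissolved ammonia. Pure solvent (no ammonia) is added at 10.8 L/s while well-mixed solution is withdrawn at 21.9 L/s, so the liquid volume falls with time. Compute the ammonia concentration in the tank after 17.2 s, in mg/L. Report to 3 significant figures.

Total volume: dV/dt = Q_in − Q_out = -11.100 L/s, so V(t) = 634 − 11.100 t and V(17.2) = 443.08 L.
No ammonia enters, so dm/dt = −Q_out · (m/V).
dm/m = −Q_out dt/(V₀ − 11.100 t); integrating gives ln(m/m₀) = −(Q_out/(Q_in−Q_out)) ln(V/V₀).
m = m₀ (V₀/V)^(Q_out/(Q_in−Q_out)) = 38.4 × (634/443.08)^(-1.9730) = 18.937 mg.
C = m/V = 18.937/443.08 = 0.042741 mg/L.

0.0427 mg/L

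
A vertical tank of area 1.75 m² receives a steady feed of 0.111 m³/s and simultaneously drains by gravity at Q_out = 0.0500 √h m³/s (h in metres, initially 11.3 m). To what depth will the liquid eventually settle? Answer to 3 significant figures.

A dh/dt = Q_in − 0.0500 √h. Steady state requires inflow = outflow:
Q_in = 0.0500 √h_ss ⇒ √h_ss = 0.111/0.0500 = 2.2200.
h_ss = 2.2200² = 4.9284 m. (Since h₀ = 11.3 m > h_ss, the level will fall toward this value.)

4.93 m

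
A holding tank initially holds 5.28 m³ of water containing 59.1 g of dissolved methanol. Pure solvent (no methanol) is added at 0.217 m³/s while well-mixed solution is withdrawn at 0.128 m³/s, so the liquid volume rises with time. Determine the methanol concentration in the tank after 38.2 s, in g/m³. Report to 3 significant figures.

Total volume: dV/dt = Q_in − Q_out = 0.089000 m³/s, so V(t) = 5.28 + 0.089000 t and V(38.2) = 8.6798 m³.
Species balance (pure solvent in): dm/dt = −Q_out · m/V(t).
Separate: dm/m = −Q_out dt/V(t) ⇒ ln(m/m₀) = −(Q_out/(Q_in−Q_out)) ln(V/V₀).
m = m₀ (V₀/V)^(Q_out/(Q_in−Q_out)) = 59.1 × (5.28/8.6798)^(1.4382) = 28.914 g.
C = m/V = 28.914/8.6798 = 3.3312 g/m³.

3.33 g/m³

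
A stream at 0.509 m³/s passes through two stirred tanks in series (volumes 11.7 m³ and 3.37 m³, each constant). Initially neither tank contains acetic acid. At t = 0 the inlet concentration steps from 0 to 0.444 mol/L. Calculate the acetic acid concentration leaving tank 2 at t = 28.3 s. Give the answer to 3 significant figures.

Each tank obeys Vᵢ dCᵢ/dt = Q(Cᵢ₋₁ − Cᵢ), so τᵢ = Vᵢ/Q.
τ₁ = 11.7/0.509 = 22.986 s; τ₂ = 3.37/0.509 = 6.6208 s.
Solving the cascade with C₁(0)=C₂(0)=0 gives C₂(t) = C_in[1 − (τ₁ e^(−t/τ₁) − τ₂ e^(−t/τ₂))/(τ₁ − τ₂)].
At t = 28.3: e^(−t/τ₁) = 0.29195, e^(−t/τ₂) = 0.013921.
C₂ = 0.444·[1 − (22.986·0.29195 − 6.6208·0.013921)/(16.365)] = 0.444·0.59557 = 0.26443 mol/L.

0.264 mol/L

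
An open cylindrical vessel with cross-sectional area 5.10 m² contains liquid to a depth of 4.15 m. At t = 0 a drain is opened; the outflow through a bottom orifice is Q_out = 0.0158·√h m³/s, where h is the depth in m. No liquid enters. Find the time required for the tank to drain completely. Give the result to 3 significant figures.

A dh/dt = −Q_out = −0.0158 √h.
∫ h^(−1/2) dh = −(0.0158/A) ∫ dt, giving 2√h = 2√h₀ − (0.0158/A) t.
Set h = 0: 2√h₀ = (0.0158/A) t_empty ⇒ t_empty = 2A√h₀/0.0158.
t_empty = 2·5.10·√4.15/0.0158 = 10.200·2.0372/0.0158 = 1315.1 s.

1320 s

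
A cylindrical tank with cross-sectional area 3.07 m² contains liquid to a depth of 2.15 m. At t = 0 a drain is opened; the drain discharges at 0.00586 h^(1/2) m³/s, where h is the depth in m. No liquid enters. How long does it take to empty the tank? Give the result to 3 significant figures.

1540 s

A dh/dt = −Q_out = −0.00586 √h.
∫ h^(−1/2) dh = −(0.00586/A) ∫ dt, giving 2√h = 2√h₀ − (0.00586/A) t.
Tank is empty when √h = 0: t_empty = 2A√h₀/0.00586.
t_empty = 2·3.07·√2.15/0.00586 = 6.1400·1.4663/0.00586 = 1536.3 s.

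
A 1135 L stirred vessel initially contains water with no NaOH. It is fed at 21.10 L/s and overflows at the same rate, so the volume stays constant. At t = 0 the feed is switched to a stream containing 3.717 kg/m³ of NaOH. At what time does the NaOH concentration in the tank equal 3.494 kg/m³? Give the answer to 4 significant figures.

151.3 s

Species balance: V dC/dt = Q(C_in − C) ⇒ τ = V/Q = 53.7915 s.
C(t) = C_in + (C₀ − C_in) e^(−t/τ). Set C = 3.494 and solve for t:
e^(−t/τ) = (C − C_in)/(C₀ − C_in) = (3.494 − 3.717)/(0 − 3.717) = 0.0599946
t = −τ ln(…) = 53.7915 × 2.81350 = 151.342 s.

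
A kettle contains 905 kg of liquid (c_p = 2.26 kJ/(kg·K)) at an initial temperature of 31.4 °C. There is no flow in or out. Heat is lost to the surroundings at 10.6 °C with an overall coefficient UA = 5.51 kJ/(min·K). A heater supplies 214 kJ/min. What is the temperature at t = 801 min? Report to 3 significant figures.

Heat balance on the well-mixed liquid: M c_p dT/dt = −UA(T − T_amb) + Q̇.
dT/dt = (T_ss − T)/τ with T_ss = T_amb + Q̇/UA = 10.6 + 214/5.51 = 49.438 °C, τ = M c_p/UA = 905·2.26/5.51 = 371.20 min.
Integrating: T(t) = T_ss + (T₀ − T_ss) e^(−t/τ).
T(801) = 49.438 + (-18.038)·0.11557 = 47.354 °C.

47.4 °C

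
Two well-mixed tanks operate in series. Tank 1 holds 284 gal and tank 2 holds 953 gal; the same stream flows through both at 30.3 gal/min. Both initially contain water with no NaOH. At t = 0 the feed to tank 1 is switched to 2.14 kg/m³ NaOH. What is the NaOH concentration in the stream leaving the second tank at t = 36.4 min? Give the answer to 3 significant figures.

Time constants: τᵢ = Vᵢ/Q for each well-mixed tank.
τ₁ = 284/30.3 = 9.3729 min; τ₂ = 953/30.3 = 31.452 min.
Solving the cascade with C₁(0)=C₂(0)=0 gives C₂(t) = C_in[1 − (τ₁ e^(−t/τ₁) − τ₂ e^(−t/τ₂))/(τ₁ − τ₂)].
At t = 36.4: e^(−t/τ₁) = 0.020578, e^(−t/τ₂) = 0.31433.
C₂ = 2.14·[1 − (9.3729·0.020578 − 31.452·0.31433)/(-22.079)] = 2.14·0.56097 = 1.2005 kg/m³.

1.20 kg/m³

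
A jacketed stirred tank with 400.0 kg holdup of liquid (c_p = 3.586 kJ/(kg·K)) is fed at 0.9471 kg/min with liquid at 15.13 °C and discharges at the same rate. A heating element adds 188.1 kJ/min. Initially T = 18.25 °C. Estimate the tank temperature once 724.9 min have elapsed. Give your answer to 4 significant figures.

First-law balance (no shaft work): M c_p dT/dt = ṁ c_p (T_in − T) + 188.1.
Rearrange: dT/dt = (T_ss − T)/τ with τ = M/ṁ = 422.342 min and T_ss = T_in + Q̇/(ṁ c_p) = 70.5138 °C.
This is linear first-order; T(t) = T_ss + (T₀ − T_ss) e^(−t/τ).
T(724.9) = 70.5138 + (-52.2638)·e^(−724.9/422.342) = 70.5138 + (-52.2638)·0.179715 = 61.1212 °C.

61.12 °C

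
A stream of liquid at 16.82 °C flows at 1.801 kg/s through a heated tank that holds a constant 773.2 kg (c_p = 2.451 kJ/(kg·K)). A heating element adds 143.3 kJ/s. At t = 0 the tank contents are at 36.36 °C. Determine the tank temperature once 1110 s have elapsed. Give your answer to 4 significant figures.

48.31 °C

M c_p dT/dt = ṁ c_p (T_in − T) + Q̇.
Rearrange: dT/dt = (T_ss − T)/τ with τ = M/ṁ = 429.317 s and T_ss = T_in + Q̇/(ṁ c_p) = 49.2830 °C.
T approaches T_ss exponentially: T(t) = T_ss + (T₀ − T_ss) e^(−t/τ).
T(1110) = 49.2830 + (-12.9230)·e^(−1110/429.317) = 49.2830 + (-12.9230)·0.0753583 = 48.3092 °C.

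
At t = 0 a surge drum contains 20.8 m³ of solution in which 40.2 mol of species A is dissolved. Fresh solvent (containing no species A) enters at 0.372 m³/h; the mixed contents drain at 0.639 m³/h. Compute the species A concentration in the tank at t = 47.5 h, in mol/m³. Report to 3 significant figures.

Total volume: dV/dt = Q_in − Q_out = -0.26700 m³/h, so V(t) = 20.8 − 0.26700 t and V(47.5) = 8.1175 m³.
Species balance (pure solvent in): dm/dt = −Q_out · m/V(t).
dm/m = −Q_out dt/(V₀ − 0.26700 t); integrating gives ln(m/m₀) = −(Q_out/(Q_in−Q_out)) ln(V/V₀).
m = m₀ (V₀/V)^(Q_out/(Q_in−Q_out)) = 40.2 × (20.8/8.1175)^(-2.3933) = 4.2290 mol.
C = m/V = 4.2290/8.1175 = 0.52098 mol/m³.

0.521 mol/m³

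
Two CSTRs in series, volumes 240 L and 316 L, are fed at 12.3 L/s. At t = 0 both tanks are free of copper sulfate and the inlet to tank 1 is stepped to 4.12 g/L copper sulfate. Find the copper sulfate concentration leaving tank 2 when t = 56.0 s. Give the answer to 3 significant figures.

Time constants: τᵢ = Vᵢ/Q for each well-mixed tank.
τ₁ = 240/12.3 = 19.512 s; τ₂ = 316/12.3 = 25.691 s.
Tank 1: C₁ = C_in(1 − e^(−t/τ₁)). Tank 2 (τ₁ ≠ τ₂): C₂ = C_in[1 − (τ₁ e^(−t/τ₁) − τ₂ e^(−t/τ₂))/(τ₁ − τ₂)].
At t = 56.0: e^(−t/τ₁) = 0.056699, e^(−t/τ₂) = 0.11307.
C₂ = 4.12·[1 − (19.512·0.056699 − 25.691·0.11307)/(-6.1789)] = 4.12·0.70892 = 2.9207 g/L.

2.92 g/L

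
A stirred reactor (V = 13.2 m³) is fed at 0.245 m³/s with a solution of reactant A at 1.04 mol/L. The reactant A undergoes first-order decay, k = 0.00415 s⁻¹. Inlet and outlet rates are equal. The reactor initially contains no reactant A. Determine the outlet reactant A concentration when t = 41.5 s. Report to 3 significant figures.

0.519 mol/L

Species balance: V dC/dt = Q C_in − Q C − k V C.
dC/dt = (Q/V) C_in − (Q/V + k) C; effective rate a = Q/V + k = 0.018561 + 0.00415 = 0.022711 s⁻¹.
C_ss = Q C_in/(Q + kV) = 0.84996 mol/L; C(t) = C_ss + (C₀ − C_ss) e^(−a t).
C(41.5) = 0.84996 + (-0.84996)·e^(−0.022711·41.5) = 0.84996 + (-0.84996)·0.38966 = 0.51877 mol/L.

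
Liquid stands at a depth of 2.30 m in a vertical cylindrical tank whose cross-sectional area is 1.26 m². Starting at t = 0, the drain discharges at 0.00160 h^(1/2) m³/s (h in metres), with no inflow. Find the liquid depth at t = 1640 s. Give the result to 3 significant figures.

Unsteady balance on liquid volume: A dh/dt = −0.00160 √h.
Separate and integrate: 2(√h − √h₀) = −(0.00160/A) t.
√h = √2.30 − 0.00160·1640/(2·1.26) = 1.5166 − 1.0413 = 0.47531.
h = 0.47531² = 0.22592 m.

0.226 m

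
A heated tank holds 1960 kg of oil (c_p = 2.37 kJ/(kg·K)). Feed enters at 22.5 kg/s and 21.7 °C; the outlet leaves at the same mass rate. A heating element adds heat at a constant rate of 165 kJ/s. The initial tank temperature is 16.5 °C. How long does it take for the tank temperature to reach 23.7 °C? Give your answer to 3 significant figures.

176 s

First-law balance (no shaft work): M c_p dT/dt = ṁ c_p (T_in − T) + 165.
τ = M/ṁ = 87.111 s; T_ss = T_in + Q̇/(ṁ c_p) = 24.794 °C.
T(t) = T_ss + (T₀ − T_ss) e^(−t/τ). Set T = 23.7:
e^(−t/τ) = (23.7 − 24.794)/(16.5 − 24.794) = 0.13193
t = −87.111 · ln(0.13193) = 176.44 s.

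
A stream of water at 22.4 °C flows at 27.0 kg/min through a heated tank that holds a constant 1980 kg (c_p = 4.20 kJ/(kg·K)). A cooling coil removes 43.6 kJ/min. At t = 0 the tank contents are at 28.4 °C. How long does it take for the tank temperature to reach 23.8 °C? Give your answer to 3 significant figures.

M c_p dT/dt = ṁ c_p (T_in − T) − Q̇.
τ = M/ṁ = 73.333 min; T_ss = T_in − Q̇/(ṁ c_p) = 22.016 °C.
T(t) = T_ss + (T₀ − T_ss) e^(−t/τ). Set T = 23.8:
e^(−t/τ) = (23.8 − 22.016)/(28.4 − 22.016) = 0.27950
t = −73.333 · ln(0.27950) = 93.481 min.

93.5 min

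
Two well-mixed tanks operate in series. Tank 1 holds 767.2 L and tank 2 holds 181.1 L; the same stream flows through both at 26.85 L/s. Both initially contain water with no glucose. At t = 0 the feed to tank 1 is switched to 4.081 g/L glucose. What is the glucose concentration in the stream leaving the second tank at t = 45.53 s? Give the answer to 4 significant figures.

2.997 g/L

Each tank obeys Vᵢ dCᵢ/dt = Q(Cᵢ₋₁ − Cᵢ), so τᵢ = Vᵢ/Q.
τ₁ = 767.2/26.85 = 28.5736 s; τ₂ = 181.1/26.85 = 6.74488 s.
Solving the cascade with C₁(0)=C₂(0)=0 gives C₂(t) = C_in[1 − (τ₁ e^(−t/τ₁) − τ₂ e^(−t/τ₂))/(τ₁ − τ₂)].
At t = 45.53: e^(−t/τ₁) = 0.203227, e^(−t/τ₂) = 0.00117052.
C₂ = 4.081·[1 − (28.5736·0.203227 − 6.74488·0.00117052)/(21.8287)] = 4.081·0.734339 = 2.99684 g/L.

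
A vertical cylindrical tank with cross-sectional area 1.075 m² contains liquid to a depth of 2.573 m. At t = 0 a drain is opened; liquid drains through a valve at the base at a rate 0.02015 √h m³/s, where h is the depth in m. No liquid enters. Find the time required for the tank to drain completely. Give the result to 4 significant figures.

171.2 s

With no inflow, A dh/dt = −0.02015 √h.
This is separable: 2 d(√h)/dt = −0.02015/A, so √h = √h₀ − (0.02015/(2A)) t.
Set h = 0: 2√h₀ = (0.02015/A) t_empty ⇒ t_empty = 2A√h₀/0.02015.
t_empty = 2·1.075·√2.573/0.02015 = 2.15000·1.60406/0.02015 = 171.153 s.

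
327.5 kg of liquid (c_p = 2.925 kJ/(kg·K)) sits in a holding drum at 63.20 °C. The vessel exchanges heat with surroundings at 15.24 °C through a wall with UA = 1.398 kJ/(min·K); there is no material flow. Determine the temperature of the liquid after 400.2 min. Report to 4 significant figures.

41.98 °C

Lumped-capacitance energy balance: M c_p dT/dt = UA(T_amb − T).
dT/dt = (T_ss − T)/τ with T_ss = T_amb = 15.2400 °C, τ = M c_p/UA = 327.5·2.925/1.398 = 685.220 min.
Solution: T(t) = T_ss + (T₀ − T_ss) e^(−t/τ).
T(400.2) = 15.2400 + (47.9600)·0.557638 = 41.9843 °C.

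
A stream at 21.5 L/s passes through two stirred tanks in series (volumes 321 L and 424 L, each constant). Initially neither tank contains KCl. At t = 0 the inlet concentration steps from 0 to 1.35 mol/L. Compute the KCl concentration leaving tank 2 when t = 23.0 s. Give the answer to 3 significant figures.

Time constants: τᵢ = Vᵢ/Q for each well-mixed tank.
τ₁ = 321/21.5 = 14.930 s; τ₂ = 424/21.5 = 19.721 s.
Solving the cascade with C₁(0)=C₂(0)=0 gives C₂(t) = C_in[1 − (τ₁ e^(−t/τ₁) − τ₂ e^(−t/τ₂))/(τ₁ − τ₂)].
At t = 23.0: e^(−t/τ₁) = 0.21427, e^(−t/τ₂) = 0.31153.
C₂ = 1.35·[1 − (14.930·0.21427 − 19.721·0.31153)/(-4.7907)] = 1.35·0.38539 = 0.52028 mol/L.

0.520 mol/L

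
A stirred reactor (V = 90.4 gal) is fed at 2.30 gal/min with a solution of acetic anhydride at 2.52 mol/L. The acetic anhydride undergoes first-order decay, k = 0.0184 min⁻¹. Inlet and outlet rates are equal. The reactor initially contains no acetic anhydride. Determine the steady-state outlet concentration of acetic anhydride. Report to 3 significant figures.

Species balance: V dC/dt = Q C_in − Q C − k V C.
Steady state (dC/dt = 0): C_ss = Q C_in/(Q + kV) = C_in/(1 + kV/Q).
C_ss = 2.30·2.52/(2.30 + 0.0184·90.4) = 5.7960/3.9634 = 1.4624 mol/L.

1.46 mol/L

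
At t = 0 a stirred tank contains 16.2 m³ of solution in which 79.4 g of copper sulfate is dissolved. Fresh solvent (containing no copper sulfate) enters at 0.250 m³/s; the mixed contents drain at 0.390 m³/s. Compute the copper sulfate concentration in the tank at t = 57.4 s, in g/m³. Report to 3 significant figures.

Let m(t) be the amount of copper sulfate. Volume: V(t) = V₀ + (Q_in − Q_out) t = 16.2 − 0.14000 t; V(57.4) = 8.1640 m³.
No copper sulfate enters, so dm/dt = −Q_out · (m/V).
dm/m = −Q_out dt/(V₀ − 0.14000 t); integrating gives ln(m/m₀) = −(Q_out/(Q_in−Q_out)) ln(V/V₀).
m = m₀ (V₀/V)^(Q_out/(Q_in−Q_out)) = 79.4 × (16.2/8.1640)^(-2.7857) = 11.770 g.
C = m/V = 11.770/8.1640 = 1.4416 g/m³.

1.44 g/m³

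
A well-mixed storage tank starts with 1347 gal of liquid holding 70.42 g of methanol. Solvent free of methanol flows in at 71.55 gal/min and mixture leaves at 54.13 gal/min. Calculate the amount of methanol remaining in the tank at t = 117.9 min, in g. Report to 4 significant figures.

3.962 g

Total volume: dV/dt = Q_in − Q_out = 17.4200 gal/min, so V(t) = 1347 + 17.4200 t and V(117.9) = 3400.82 gal.
Solute balance: dm/dt = 0 − Q_out C = −Q_out m/V(t).
dm/m = −Q_out dt/(V₀ + 17.4200 t); integrating gives ln(m/m₀) = −(Q_out/(Q_in−Q_out)) ln(V/V₀).
m = m₀ (V₀/V)^(Q_out/(Q_in−Q_out)) = 70.42 × (1347/3400.82)^(3.10735) = 3.96161 g.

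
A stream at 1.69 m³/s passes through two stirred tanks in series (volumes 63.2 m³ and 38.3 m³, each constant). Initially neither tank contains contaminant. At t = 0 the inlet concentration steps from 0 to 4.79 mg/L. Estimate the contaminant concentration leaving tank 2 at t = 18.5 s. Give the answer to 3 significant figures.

Species balance on tank i: dCᵢ/dt = (Cᵢ₋₁ − Cᵢ)/τᵢ with τᵢ = Vᵢ/Q.
τ₁ = 63.2/1.69 = 37.396 s; τ₂ = 38.3/1.69 = 22.663 s.
Solving the cascade with C₁(0)=C₂(0)=0 gives C₂(t) = C_in[1 − (τ₁ e^(−t/τ₁) − τ₂ e^(−t/τ₂))/(τ₁ − τ₂)].
At t = 18.5: e^(−t/τ₁) = 0.60975, e^(−t/τ₂) = 0.44206.
C₂ = 4.79·[1 − (37.396·0.60975 − 22.663·0.44206)/(14.734)] = 4.79·0.13230 = 0.63372 mg/L.

0.634 mg/L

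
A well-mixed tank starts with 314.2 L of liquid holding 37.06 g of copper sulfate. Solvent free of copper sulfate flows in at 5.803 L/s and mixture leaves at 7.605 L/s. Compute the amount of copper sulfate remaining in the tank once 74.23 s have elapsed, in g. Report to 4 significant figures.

Total volume: dV/dt = Q_in − Q_out = -1.80200 L/s, so V(t) = 314.2 − 1.80200 t and V(74.23) = 180.438 L.
Solute balance: dm/dt = 0 − Q_out C = −Q_out m/V(t).
Separate: dm/m = −Q_out dt/V(t) ⇒ ln(m/m₀) = −(Q_out/(Q_in−Q_out)) ln(V/V₀).
m = m₀ (V₀/V)^(Q_out/(Q_in−Q_out)) = 37.06 × (314.2/180.438)^(-4.22031) = 3.56714 g.

3.567 g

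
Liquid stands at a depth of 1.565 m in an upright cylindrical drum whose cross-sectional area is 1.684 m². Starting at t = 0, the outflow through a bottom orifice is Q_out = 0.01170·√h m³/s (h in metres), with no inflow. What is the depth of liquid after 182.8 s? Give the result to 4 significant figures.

0.3794 m

With no inflow, A dh/dt = −0.01170 √h.
∫ h^(−1/2) dh = −(0.01170/A) ∫ dt, giving 2√h = 2√h₀ − (0.01170/A) t.
√h = √1.565 − 0.01170·182.8/(2·1.684) = 1.25100 − 0.635024 = 0.615976.
h = 0.615976² = 0.379426 m.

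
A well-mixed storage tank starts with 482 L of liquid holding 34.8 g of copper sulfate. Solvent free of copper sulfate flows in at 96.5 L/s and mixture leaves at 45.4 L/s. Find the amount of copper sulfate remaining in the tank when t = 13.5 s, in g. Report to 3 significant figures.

15.8 g

Total volume: dV/dt = Q_in − Q_out = 51.100 L/s, so V(t) = 482 + 51.100 t and V(13.5) = 1171.8 L.
No copper sulfate enters, so dm/dt = −Q_out · (m/V).
Separate: dm/m = −Q_out dt/V(t) ⇒ ln(m/m₀) = −(Q_out/(Q_in−Q_out)) ln(V/V₀).
m = m₀ (V₀/V)^(Q_out/(Q_in−Q_out)) = 34.8 × (482/1171.8)^(0.88845) = 15.805 g.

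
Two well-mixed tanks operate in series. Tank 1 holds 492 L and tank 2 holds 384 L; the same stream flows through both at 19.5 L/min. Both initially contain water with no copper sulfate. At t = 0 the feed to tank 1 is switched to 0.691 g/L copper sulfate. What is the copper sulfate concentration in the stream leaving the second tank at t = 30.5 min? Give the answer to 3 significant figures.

0.273 g/L

Each tank obeys Vᵢ dCᵢ/dt = Q(Cᵢ₋₁ − Cᵢ), so τᵢ = Vᵢ/Q.
τ₁ = 492/19.5 = 25.231 min; τ₂ = 384/19.5 = 19.692 min.
Solving the cascade with C₁(0)=C₂(0)=0 gives C₂(t) = C_in[1 − (τ₁ e^(−t/τ₁) − τ₂ e^(−t/τ₂))/(τ₁ − τ₂)].
At t = 30.5: e^(−t/τ₁) = 0.29854, e^(−t/τ₂) = 0.21250.
C₂ = 0.691·[1 − (25.231·0.29854 − 19.692·0.21250)/(5.5385)] = 0.691·0.39552 = 0.27330 g/L.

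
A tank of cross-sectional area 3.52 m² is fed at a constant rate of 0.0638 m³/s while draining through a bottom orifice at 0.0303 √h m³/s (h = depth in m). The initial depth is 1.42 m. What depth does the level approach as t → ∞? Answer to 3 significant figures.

Volume balance on the tank: A dh/dt = Q_in − 0.0303 √h. At steady state dh/dt = 0:
Q_in = 0.0303 √h_ss ⇒ √h_ss = 0.0638/0.0303 = 2.1056.
h_ss = 2.1056² = 4.4336 m. (Since h₀ = 1.42 m < h_ss, the level will rise toward this value.)

4.43 m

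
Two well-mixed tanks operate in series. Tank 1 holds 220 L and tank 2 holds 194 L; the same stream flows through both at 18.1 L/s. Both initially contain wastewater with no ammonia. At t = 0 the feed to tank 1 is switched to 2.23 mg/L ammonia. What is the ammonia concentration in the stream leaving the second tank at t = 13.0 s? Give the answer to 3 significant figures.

Each tank obeys Vᵢ dCᵢ/dt = Q(Cᵢ₋₁ − Cᵢ), so τᵢ = Vᵢ/Q.
τ₁ = 220/18.1 = 12.155 s; τ₂ = 194/18.1 = 10.718 s.
Solving the cascade with C₁(0)=C₂(0)=0 gives C₂(t) = C_in[1 − (τ₁ e^(−t/τ₁) − τ₂ e^(−t/τ₂))/(τ₁ − τ₂)].
At t = 13.0: e^(−t/τ₁) = 0.34316, e^(−t/τ₂) = 0.29734.
C₂ = 2.23·[1 − (12.155·0.34316 − 10.718·0.29734)/(1.4365)] = 2.23·0.31490 = 0.70222 mg/L.

0.702 mg/L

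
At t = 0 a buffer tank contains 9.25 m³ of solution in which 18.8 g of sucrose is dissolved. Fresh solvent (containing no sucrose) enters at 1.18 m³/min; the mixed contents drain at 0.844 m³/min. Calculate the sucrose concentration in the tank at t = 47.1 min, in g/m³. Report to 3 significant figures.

Total volume: dV/dt = Q_in − Q_out = 0.33600 m³/min, so V(t) = 9.25 + 0.33600 t and V(47.1) = 25.076 m³.
Species balance (pure solvent in): dm/dt = −Q_out · m/V(t).
dm/m = −Q_out dt/(V₀ + 0.33600 t); integrating gives ln(m/m₀) = −(Q_out/(Q_in−Q_out)) ln(V/V₀).
m = m₀ (V₀/V)^(Q_out/(Q_in−Q_out)) = 18.8 × (9.25/25.076)^(2.5119) = 1.5354 g.
C = m/V = 1.5354/25.076 = 0.061232 g/m³.

0.0612 g/m³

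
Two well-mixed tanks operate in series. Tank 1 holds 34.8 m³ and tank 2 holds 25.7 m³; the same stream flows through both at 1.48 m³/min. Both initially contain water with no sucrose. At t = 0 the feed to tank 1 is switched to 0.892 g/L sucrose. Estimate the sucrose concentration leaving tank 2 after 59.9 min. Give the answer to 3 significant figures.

Each tank obeys Vᵢ dCᵢ/dt = Q(Cᵢ₋₁ − Cᵢ), so τᵢ = Vᵢ/Q.
τ₁ = 34.8/1.48 = 23.514 min; τ₂ = 25.7/1.48 = 17.365 min.
Solving the cascade with C₁(0)=C₂(0)=0 gives C₂(t) = C_in[1 − (τ₁ e^(−t/τ₁) − τ₂ e^(−t/τ₂))/(τ₁ − τ₂)].
At t = 59.9: e^(−t/τ₁) = 0.078279, e^(−t/τ₂) = 0.031762.
C₂ = 0.892·[1 − (23.514·0.078279 − 17.365·0.031762)/(6.1486)] = 0.892·0.79035 = 0.70499 g/L.

0.705 g/L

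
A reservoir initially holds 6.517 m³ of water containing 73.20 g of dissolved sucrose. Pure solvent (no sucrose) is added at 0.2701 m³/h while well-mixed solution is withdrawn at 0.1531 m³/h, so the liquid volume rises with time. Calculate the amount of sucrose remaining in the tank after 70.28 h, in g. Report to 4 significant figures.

Let m(t) be the amount of sucrose. Volume: V(t) = V₀ + (Q_in − Q_out) t = 6.517 + 0.117000 t; V(70.28) = 14.7398 m³.
Species balance (pure solvent in): dm/dt = −Q_out · m/V(t).
dm/m = −Q_out dt/(V₀ + 0.117000 t); integrating gives ln(m/m₀) = −(Q_out/(Q_in−Q_out)) ln(V/V₀).
m = m₀ (V₀/V)^(Q_out/(Q_in−Q_out)) = 73.20 × (6.517/14.7398)^(1.30855) = 25.1597 g.

25.16 g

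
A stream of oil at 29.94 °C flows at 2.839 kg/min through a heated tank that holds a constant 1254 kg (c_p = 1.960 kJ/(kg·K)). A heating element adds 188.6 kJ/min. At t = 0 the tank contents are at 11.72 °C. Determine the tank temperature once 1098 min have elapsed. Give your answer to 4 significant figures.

59.49 °C

Unsteady energy balance on the tank contents: M c_p dT/dt = ṁ c_p (T_in − T) + 188.6.
Rearrange: dT/dt = (T_ss − T)/τ with τ = M/ṁ = 441.705 min and T_ss = T_in + Q̇/(ṁ c_p) = 63.8338 °C.
This is linear first-order; T(t) = T_ss + (T₀ − T_ss) e^(−t/τ).
T(1098) = 63.8338 + (-52.1138)·e^(−1098/441.705) = 63.8338 + (-52.1138)·0.0832570 = 59.4950 °C.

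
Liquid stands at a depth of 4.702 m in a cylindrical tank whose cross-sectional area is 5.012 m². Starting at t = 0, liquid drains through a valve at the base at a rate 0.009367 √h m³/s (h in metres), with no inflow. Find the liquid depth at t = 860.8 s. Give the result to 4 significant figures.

A dh/dt = −Q_out = −0.009367 √h.
∫ h^(−1/2) dh = −(0.009367/A) ∫ dt, giving 2√h = 2√h₀ − (0.009367/A) t.
√h = √4.702 − 0.009367·860.8/(2·5.012) = 2.16841 − 0.804381 = 1.36403.
h = 1.36403² = 1.86057 m.

1.861 m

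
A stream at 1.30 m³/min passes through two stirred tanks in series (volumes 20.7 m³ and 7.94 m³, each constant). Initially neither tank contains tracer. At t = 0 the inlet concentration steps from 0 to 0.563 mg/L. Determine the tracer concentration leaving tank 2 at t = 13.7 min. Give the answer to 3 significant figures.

0.214 mg/L

Each tank obeys Vᵢ dCᵢ/dt = Q(Cᵢ₋₁ − Cᵢ), so τᵢ = Vᵢ/Q.
τ₁ = 20.7/1.30 = 15.923 min; τ₂ = 7.94/1.30 = 6.1077 min.
Solving the cascade with C₁(0)=C₂(0)=0 gives C₂(t) = C_in[1 − (τ₁ e^(−t/τ₁) − τ₂ e^(−t/τ₂))/(τ₁ − τ₂)].
At t = 13.7: e^(−t/τ₁) = 0.42300, e^(−t/τ₂) = 0.10613.
C₂ = 0.563·[1 − (15.923·0.42300 − 6.1077·0.10613)/(9.8154)] = 0.563·0.37983 = 0.21384 mg/L.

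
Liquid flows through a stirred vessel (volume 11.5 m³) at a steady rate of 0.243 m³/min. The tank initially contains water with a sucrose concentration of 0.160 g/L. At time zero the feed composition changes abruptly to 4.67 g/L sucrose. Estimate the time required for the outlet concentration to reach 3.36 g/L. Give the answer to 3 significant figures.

58.5 min

Species balance: V dC/dt = Q(C_in − C) ⇒ τ = V/Q = 47.325 min.
C(t) = C_in + (C₀ − C_in) e^(−t/τ). Set C = 3.36 and solve for t:
e^(−t/τ) = (C − C_in)/(C₀ − C_in) = (3.36 − 4.67)/(0.160 − 4.67) = 0.29047
t = −τ ln(…) = 47.325 × 1.2363 = 58.507 min.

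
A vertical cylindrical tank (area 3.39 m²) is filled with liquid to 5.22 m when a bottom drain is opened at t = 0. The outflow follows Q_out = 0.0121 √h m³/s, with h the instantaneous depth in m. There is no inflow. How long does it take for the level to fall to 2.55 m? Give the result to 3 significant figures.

385 s

Mass balance (ρ constant): A dh/dt = −0.0121 √h.
Separate and integrate: 2(√h − √h₀) = −(0.0121/A) t.
t = 2A(√h₀ − √h)/0.0121 = 2·3.39·(√5.22 − √2.55)/0.0121
  = 6.7800 × (2.2847 − 1.5969) / 0.0121 = 385.43 s.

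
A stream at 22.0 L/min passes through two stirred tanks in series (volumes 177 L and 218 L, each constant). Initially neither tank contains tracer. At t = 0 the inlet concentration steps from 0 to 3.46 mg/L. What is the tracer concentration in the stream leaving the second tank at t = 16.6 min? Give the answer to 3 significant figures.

Each tank obeys Vᵢ dCᵢ/dt = Q(Cᵢ₋₁ − Cᵢ), so τᵢ = Vᵢ/Q.
τ₁ = 177/22.0 = 8.0455 min; τ₂ = 218/22.0 = 9.9091 min.
Tank 1: C₁ = C_in(1 − e^(−t/τ₁)). Tank 2 (τ₁ ≠ τ₂): C₂ = C_in[1 − (τ₁ e^(−t/τ₁) − τ₂ e^(−t/τ₂))/(τ₁ − τ₂)].
At t = 16.6: e^(−t/τ₁) = 0.12704, e^(−t/τ₂) = 0.18727.
C₂ = 3.46·[1 − (8.0455·0.12704 − 9.9091·0.18727)/(-1.8636)] = 3.46·0.55273 = 1.9124 mg/L.

1.91 mg/L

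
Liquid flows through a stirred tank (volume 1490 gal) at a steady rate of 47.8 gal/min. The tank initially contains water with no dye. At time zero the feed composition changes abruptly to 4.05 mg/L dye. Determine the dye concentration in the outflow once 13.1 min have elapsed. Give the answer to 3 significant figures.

1.39 mg/L

Unsteady species balance (constant V, well mixed): V dC/dt = Q(C_in − C).
Time constant τ = V/Q = 1490/47.8 = 31.172 min.
This is linear first-order; C(t) = C_in + (C₀ − C_in) e^(−t/τ).
C(13.1) = 4.05 + (0 − 4.05)·e^(−13.1/31.172) = 4.05 + (-4.0500)·0.65688 = 1.3896 mg/L.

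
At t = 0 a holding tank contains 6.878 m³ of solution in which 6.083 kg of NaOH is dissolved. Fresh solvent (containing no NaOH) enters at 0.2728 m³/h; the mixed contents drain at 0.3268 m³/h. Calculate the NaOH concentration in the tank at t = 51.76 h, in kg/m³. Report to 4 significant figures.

Total volume: dV/dt = Q_in − Q_out = -0.0540000 m³/h, so V(t) = 6.878 − 0.0540000 t and V(51.76) = 4.08296 m³.
Species balance (pure solvent in): dm/dt = −Q_out · m/V(t).
Separate: dm/m = −Q_out dt/V(t) ⇒ ln(m/m₀) = −(Q_out/(Q_in−Q_out)) ln(V/V₀).
m = m₀ (V₀/V)^(Q_out/(Q_in−Q_out)) = 6.083 × (6.878/4.08296)^(-6.05185) = 0.259091 kg.
C = m/V = 0.259091/4.08296 = 0.0634566 kg/m³.

0.06346 kg/m³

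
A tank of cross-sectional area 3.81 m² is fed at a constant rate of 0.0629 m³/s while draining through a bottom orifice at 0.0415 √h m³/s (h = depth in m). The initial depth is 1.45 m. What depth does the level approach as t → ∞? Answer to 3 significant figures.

2.30 m

A dh/dt = Q_in − 0.0415 √h. Steady state requires inflow = outflow:
Q_in = 0.0415 √h_ss ⇒ √h_ss = 0.0629/0.0415 = 1.5157.
h_ss = 1.5157² = 2.2972 m. (Since h₀ = 1.45 m < h_ss, the level will rise toward this value.)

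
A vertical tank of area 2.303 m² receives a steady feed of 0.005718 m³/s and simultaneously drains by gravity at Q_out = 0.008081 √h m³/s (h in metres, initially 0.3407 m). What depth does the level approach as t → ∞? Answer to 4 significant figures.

Level balance: A dh/dt = 0.005718 − 0.008081 √h. Setting dh/dt = 0:
Q_in = 0.008081 √h_ss ⇒ √h_ss = 0.005718/0.008081 = 0.707586.
h_ss = 0.707586² = 0.500678 m. (Since h₀ = 0.3407 m < h_ss, the level will rise toward this value.)

0.5007 m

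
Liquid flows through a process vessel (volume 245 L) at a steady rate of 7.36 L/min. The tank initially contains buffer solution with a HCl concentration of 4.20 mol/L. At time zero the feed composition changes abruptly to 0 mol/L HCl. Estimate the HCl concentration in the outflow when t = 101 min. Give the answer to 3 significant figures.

0.202 mol/L

Species balance on the tank: V dC/dt = Q(C_in − C).
Rewrite as dC/dt + C/τ = C_in/τ, τ = V/Q = 33.288 min.
Solution: C(t) = C_in + (C₀ − C_in) e^(−t/τ).
C(101) = 0 + (4.20 − 0)·e^(−101/33.288) = 0 + (4.2000)·0.048117 = 0.20209 mol/L.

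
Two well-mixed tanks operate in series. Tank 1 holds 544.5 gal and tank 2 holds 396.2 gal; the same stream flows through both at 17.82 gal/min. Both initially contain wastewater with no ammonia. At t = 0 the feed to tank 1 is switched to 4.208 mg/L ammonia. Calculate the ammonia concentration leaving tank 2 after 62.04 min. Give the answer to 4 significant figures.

Species balance on tank i: dCᵢ/dt = (Cᵢ₋₁ − Cᵢ)/τᵢ with τᵢ = Vᵢ/Q.
τ₁ = 544.5/17.82 = 30.5556 min; τ₂ = 396.2/17.82 = 22.2334 min.
Tank 1: C₁ = C_in(1 − e^(−t/τ₁)). Tank 2 (τ₁ ≠ τ₂): C₂ = C_in[1 − (τ₁ e^(−t/τ₁) − τ₂ e^(−t/τ₂))/(τ₁ − τ₂)].
At t = 62.04: e^(−t/τ₁) = 0.131283, e^(−t/τ₂) = 0.0613972.
C₂ = 4.208·[1 − (30.5556·0.131283 − 22.2334·0.0613972)/(8.32211)] = 4.208·0.682009 = 2.86990 mg/L.

2.870 mg/L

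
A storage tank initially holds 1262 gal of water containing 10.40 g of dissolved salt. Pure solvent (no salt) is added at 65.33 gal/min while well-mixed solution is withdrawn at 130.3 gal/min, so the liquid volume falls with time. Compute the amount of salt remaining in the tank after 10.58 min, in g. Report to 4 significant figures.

Total volume: dV/dt = Q_in − Q_out = -64.9700 gal/min, so V(t) = 1262 − 64.9700 t and V(10.58) = 574.617 gal.
Solute balance: dm/dt = 0 − Q_out C = −Q_out m/V(t).
Separate: dm/m = −Q_out dt/V(t) ⇒ ln(m/m₀) = −(Q_out/(Q_in−Q_out)) ln(V/V₀).
m = m₀ (V₀/V)^(Q_out/(Q_in−Q_out)) = 10.40 × (1262/574.617)^(-2.00554) = 2.14674 g.

2.147 g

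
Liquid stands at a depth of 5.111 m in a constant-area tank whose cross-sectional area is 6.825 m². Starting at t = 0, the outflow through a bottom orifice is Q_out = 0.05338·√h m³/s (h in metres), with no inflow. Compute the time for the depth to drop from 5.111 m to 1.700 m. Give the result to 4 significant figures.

244.7 s

With no inflow, A dh/dt = −0.05338 √h.
This is separable: 2 d(√h)/dt = −0.05338/A, so √h = √h₀ − (0.05338/(2A)) t.
t = 2A(√h₀ − √h)/0.05338 = 2·6.825·(√5.111 − √1.700)/0.05338
  = 13.6500 × (2.26075 − 1.30384) / 0.05338 = 244.695 s.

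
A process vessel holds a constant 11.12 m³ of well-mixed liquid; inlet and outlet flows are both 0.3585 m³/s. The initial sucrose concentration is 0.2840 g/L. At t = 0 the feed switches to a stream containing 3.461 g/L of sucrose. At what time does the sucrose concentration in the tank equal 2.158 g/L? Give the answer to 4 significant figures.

27.65 s

Species balance: V dC/dt = Q(C_in − C) ⇒ τ = V/Q = 31.0181 s.
C(t) = C_in + (C₀ − C_in) e^(−t/τ). Set C = 2.158 and solve for t:
e^(−t/τ) = (C − C_in)/(C₀ − C_in) = (2.158 − 3.461)/(0.2840 − 3.461) = 0.410135
t = −τ ln(…) = 31.0181 × 0.891268 = 27.6455 s.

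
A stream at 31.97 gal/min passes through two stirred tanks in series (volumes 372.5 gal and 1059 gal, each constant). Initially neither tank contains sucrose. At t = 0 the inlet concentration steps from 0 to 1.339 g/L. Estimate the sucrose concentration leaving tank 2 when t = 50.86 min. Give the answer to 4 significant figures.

Each tank obeys Vᵢ dCᵢ/dt = Q(Cᵢ₋₁ − Cᵢ), so τᵢ = Vᵢ/Q.
τ₁ = 372.5/31.97 = 11.6515 min; τ₂ = 1059/31.97 = 33.1248 min.
Solving the cascade with C₁(0)=C₂(0)=0 gives C₂(t) = C_in[1 − (τ₁ e^(−t/τ₁) − τ₂ e^(−t/τ₂))/(τ₁ − τ₂)].
At t = 50.86: e^(−t/τ₁) = 0.0127136, e^(−t/τ₂) = 0.215368.
C₂ = 1.339·[1 − (11.6515·0.0127136 − 33.1248·0.215368)/(-21.4733)] = 1.339·0.674670 = 0.903383 g/L.

0.9034 g/L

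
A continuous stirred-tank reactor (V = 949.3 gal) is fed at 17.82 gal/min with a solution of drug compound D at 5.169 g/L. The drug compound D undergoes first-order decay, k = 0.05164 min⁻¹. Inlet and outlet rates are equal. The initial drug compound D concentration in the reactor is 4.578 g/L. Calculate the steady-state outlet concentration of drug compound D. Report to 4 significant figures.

V dC/dt = Q(C_in − C) − k V C.
At steady state: 0 = Q C_in − (Q + kV) C_ss, so C_ss = Q C_in/(Q + kV).
C_ss = 17.82·5.169/(17.82 + 0.05164·949.3) = 92.1116/66.8419 = 1.37805 g/L.

1.378 g/L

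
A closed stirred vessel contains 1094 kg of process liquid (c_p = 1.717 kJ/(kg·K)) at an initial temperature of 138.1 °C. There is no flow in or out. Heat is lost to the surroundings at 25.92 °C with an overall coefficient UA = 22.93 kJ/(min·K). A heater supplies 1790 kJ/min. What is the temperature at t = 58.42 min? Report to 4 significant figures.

120.7 °C

Lumped-capacitance energy balance: M c_p dT/dt = UA(T_amb − T) + Q̇.
dT/dt = (T_ss − T)/τ with T_ss = T_amb + Q̇/UA = 25.92 + 1790/22.93 = 103.984 °C, τ = M c_p/UA = 1094·1.717/22.93 = 81.9188 min.
Integrating: T(t) = T_ss + (T₀ − T_ss) e^(−t/τ).
T(58.42) = 103.984 + (34.1163)·0.490100 = 120.704 °C.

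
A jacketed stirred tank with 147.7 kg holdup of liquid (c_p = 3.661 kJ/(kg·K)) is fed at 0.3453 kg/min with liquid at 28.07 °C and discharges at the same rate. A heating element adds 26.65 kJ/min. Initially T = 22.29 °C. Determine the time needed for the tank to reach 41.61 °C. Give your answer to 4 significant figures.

Heat balance on the well-mixed liquid: M c_p dT/dt = ṁ c_p (T_in − T) + 26.65.
τ = M/ṁ = 427.744 min; T_ss = T_in + Q̇/(ṁ c_p) = 49.1515 °C.
T(t) = T_ss + (T₀ − T_ss) e^(−t/τ). Set T = 41.61:
e^(−t/τ) = (41.61 − 49.1515)/(22.29 − 49.1515) = 0.280754
t = −427.744 · ln(0.280754) = 543.353 min.

543.4 min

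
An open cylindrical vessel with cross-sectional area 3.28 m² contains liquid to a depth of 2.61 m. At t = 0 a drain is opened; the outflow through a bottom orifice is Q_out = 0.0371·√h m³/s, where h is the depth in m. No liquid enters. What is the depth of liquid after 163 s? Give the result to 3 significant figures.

0.481 m

Accumulation of liquid (constant cross-section A): A dh/dt = −0.0371 √h.
Separate and integrate: 2(√h − √h₀) = −(0.0371/A) t.
√h = √2.61 − 0.0371·163/(2·3.28) = 1.6155 − 0.92184 = 0.69370.
h = 0.69370² = 0.48123 m.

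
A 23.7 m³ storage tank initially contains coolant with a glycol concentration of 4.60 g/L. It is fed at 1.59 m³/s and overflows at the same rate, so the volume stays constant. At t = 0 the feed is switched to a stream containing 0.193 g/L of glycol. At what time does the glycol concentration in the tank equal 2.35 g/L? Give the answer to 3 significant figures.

Species balance: V dC/dt = Q(C_in − C) ⇒ τ = V/Q = 14.906 s.
C(t) = C_in + (C₀ − C_in) e^(−t/τ). Set C = 2.35 and solve for t:
e^(−t/τ) = (C − C_in)/(C₀ − C_in) = (2.35 − 0.193)/(4.60 − 0.193) = 0.48945
t = −τ ln(…) = 14.906 × 0.71448 = 10.650 s.

10.6 s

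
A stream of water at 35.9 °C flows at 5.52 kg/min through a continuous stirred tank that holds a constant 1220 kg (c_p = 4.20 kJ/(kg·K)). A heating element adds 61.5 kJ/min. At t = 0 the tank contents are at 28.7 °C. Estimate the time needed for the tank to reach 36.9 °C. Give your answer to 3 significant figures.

395 min

Unsteady energy balance on the tank contents: M c_p dT/dt = ṁ c_p (T_in − T) + 61.5.
τ = M/ṁ = 221.01 min; T_ss = T_in + Q̇/(ṁ c_p) = 38.553 °C.
T(t) = T_ss + (T₀ − T_ss) e^(−t/τ). Set T = 36.9:
e^(−t/τ) = (36.9 − 38.553)/(28.7 − 38.553) = 0.16774
t = −221.01 · ln(0.16774) = 394.59 min.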